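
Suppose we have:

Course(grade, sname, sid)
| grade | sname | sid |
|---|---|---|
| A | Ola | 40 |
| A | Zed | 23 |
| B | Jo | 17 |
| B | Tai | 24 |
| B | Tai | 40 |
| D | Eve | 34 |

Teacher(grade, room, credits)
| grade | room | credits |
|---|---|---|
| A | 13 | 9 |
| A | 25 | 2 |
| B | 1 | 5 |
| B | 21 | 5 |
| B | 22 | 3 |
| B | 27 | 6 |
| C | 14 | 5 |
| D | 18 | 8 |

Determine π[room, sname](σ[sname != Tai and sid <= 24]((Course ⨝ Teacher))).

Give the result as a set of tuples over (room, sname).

{(1, Jo), (13, Zed), (21, Jo), (22, Jo), (25, Zed), (27, Jo)}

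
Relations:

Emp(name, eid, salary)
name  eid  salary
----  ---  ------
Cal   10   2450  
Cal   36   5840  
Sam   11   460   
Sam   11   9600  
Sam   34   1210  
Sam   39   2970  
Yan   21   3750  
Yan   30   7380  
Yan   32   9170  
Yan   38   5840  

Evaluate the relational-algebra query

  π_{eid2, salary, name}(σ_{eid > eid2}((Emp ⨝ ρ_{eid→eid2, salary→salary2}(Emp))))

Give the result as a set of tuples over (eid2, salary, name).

ρ[eid→eid2, salary→salary2]: schema becomes (name, eid2, salary2); tuples unchanged.
Joining Emp and ρ_{eid→eid2, salary→salary2}(Emp) on name yields {(Cal, 10, 2450, 10, 2450), (Cal, 10, 2450, 36, 5840), (Cal, 36, 5840, 10, 2450), (Cal, 36, 5840, 36, 5840), (Sam, 11, 460, 11, 460), (Sam, 11, 460, 11, 9600), (Sam, 11, 460, 34, 1210), (Sam, 11, 460, 39, 2970), (Sam, 11, 9600, 11, 460), (Sam, 11, 9600, 11, 9600), (Sam, 11, 9600, 34, 1210), (Sam, 11, 9600, 39, 2970), (Sam, 34, 1210, 11, 460), (Sam, 34, 1210, 11, 9600), (Sam, 34, 1210, 34, 1210), (Sam, 34, 1210, 39, 2970), (Sam, 39, 2970, 11, 460), (Sam, 39, 2970, 11, 9600), (Sam, 39, 2970, 34, 1210), (Sam, 39, 2970, 39, 2970), (Yan, 21, 3750, 21, 3750), (Yan, 21, 3750, 30, 7380), (Yan, 21, 3750, 32, 9170), (Yan, 21, 3750, 38, 5840), (Yan, 30, 7380, 21, 3750), (Yan, 30, 7380, 30, 7380), (Yan, 30, 7380, 32, 9170), (Yan, 30, 7380, 38, 5840), (Yan, 32, 9170, 21, 3750), (Yan, 32, 9170, 30, 7380), (Yan, 32, 9170, 32, 9170), (Yan, 32, 9170, 38, 5840), (Yan, 38, 5840, 21, 3750), (Yan, 38, 5840, 30, 7380), (Yan, 38, 5840, 32, 9170), (Yan, 38, 5840, 38, 5840)}.
σ[eid > eid2]: keep tuples satisfying eid > eid2 → {(Cal, 36, 5840, 10, 2450), (Sam, 34, 1210, 11, 460), (Sam, 34, 1210, 11, 9600), (Sam, 39, 2970, 11, 460), (Sam, 39, 2970, 11, 9600), (Sam, 39, 2970, 34, 1210), (Yan, 30, 7380, 21, 3750), (Yan, 32, 9170, 21, 3750), (Yan, 32, 9170, 30, 7380), (Yan, 38, 5840, 21, 3750), (Yan, 38, 5840, 30, 7380), (Yan, 38, 5840, 32, 9170)}
Keep only column(s) eid2, salary, name (2 duplicate(s) eliminated): {(10, 5840, Cal), (11, 1210, Sam), (11, 2970, Sam), (21, 5840, Yan), (21, 7380, Yan), (21, 9170, Yan), (30, 5840, Yan), (30, 9170, Yan), (32, 5840, Yan), (34, 2970, Sam)}

{(10, 5840, Cal), (11, 1210, Sam), (11, 2970, Sam), (21, 5840, Yan), (21, 7380, Yan), (21, 9170, Yan), (30, 5840, Yan), (30, 9170, Yan), (32, 5840, Yan), (34, 2970, Sam)}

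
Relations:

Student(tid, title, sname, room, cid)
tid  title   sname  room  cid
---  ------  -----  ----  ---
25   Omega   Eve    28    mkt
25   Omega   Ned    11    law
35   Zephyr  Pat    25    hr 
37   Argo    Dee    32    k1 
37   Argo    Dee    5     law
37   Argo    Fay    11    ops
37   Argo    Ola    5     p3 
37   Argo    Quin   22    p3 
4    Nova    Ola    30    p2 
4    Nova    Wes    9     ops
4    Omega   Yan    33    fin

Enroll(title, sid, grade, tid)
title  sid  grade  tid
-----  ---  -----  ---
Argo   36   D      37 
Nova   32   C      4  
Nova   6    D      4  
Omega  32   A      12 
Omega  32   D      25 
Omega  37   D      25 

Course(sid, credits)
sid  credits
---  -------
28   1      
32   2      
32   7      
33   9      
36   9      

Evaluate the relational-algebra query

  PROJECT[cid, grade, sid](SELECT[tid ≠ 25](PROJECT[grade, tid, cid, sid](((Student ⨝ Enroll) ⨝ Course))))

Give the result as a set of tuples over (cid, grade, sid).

{(k1, D, 36), (law, D, 36), (ops, C, 32), (ops, D, 36), (p2, C, 32), (p3, D, 36)}

Joining Student and Enroll on tid, title yields {(25, Omega, Eve, 28, mkt, 32, D), (25, Omega, Eve, 28, mkt, 37, D), (25, Omega, Ned, 11, law, 32, D), (25, Omega, Ned, 11, law, 37, D), (37, Argo, Dee, 32, k1, 36, D), (37, Argo, Dee, 5, law, 36, D), (37, Argo, Fay, 11, ops, 36, D), (37, Argo, Ola, 5, p3, 36, D), (37, Argo, Quin, 22, p3, 36, D), (4, Nova, Ola, 30, p2, 32, C), (4, Nova, Ola, 30, p2, 6, D), (4, Nova, Wes, 9, ops, 32, C), (4, Nova, Wes, 9, ops, 6, D)}.
Joining (Student ⨝ Enroll) and Course on sid yields {(25, Omega, Eve, 28, mkt, 32, D, 2), (25, Omega, Eve, 28, mkt, 32, D, 7), (25, Omega, Ned, 11, law, 32, D, 2), (25, Omega, Ned, 11, law, 32, D, 7), (37, Argo, Dee, 32, k1, 36, D, 9), (37, Argo, Dee, 5, law, 36, D, 9), (37, Argo, Fay, 11, ops, 36, D, 9), (37, Argo, Ola, 5, p3, 36, D, 9), (37, Argo, Quin, 22, p3, 36, D, 9), (4, Nova, Ola, 30, p2, 32, C, 2), (4, Nova, Ola, 30, p2, 32, C, 7), (4, Nova, Wes, 9, ops, 32, C, 2), (4, Nova, Wes, 9, ops, 32, C, 7)}.
π_{grade, tid, cid, sid} gives {(C, 4, ops, 32), (C, 4, p2, 32), (D, 25, law, 32), (D, 25, mkt, 32), (D, 37, k1, 36), (D, 37, law, 36), (D, 37, ops, 36), (D, 37, p3, 36)} (5 duplicate(s) eliminated).
Selection tid ≠ 25: {(C, 4, ops, 32), (C, 4, p2, 32), (D, 37, k1, 36), (D, 37, law, 36), (D, 37, ops, 36), (D, 37, p3, 36)}
π_{cid, grade, sid} gives {(k1, D, 36), (law, D, 36), (ops, C, 32), (ops, D, 36), (p2, C, 32), (p3, D, 36)}.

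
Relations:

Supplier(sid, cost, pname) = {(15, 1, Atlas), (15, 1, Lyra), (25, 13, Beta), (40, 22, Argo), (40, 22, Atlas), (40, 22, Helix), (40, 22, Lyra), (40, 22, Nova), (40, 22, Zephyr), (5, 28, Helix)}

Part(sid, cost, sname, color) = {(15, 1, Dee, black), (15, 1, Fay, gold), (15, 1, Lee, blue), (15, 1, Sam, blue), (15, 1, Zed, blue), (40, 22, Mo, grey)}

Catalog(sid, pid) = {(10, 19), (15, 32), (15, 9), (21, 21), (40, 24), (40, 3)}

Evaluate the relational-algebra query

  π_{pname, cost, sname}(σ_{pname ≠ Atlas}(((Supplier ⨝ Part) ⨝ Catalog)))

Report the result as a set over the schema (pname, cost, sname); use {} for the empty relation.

Natural join on sid, cost: {(15, 1, Atlas, Dee, black), (15, 1, Atlas, Fay, gold), (15, 1, Atlas, Lee, blue), (15, 1, Atlas, Sam, blue), (15, 1, Atlas, Zed, blue), (15, 1, Lyra, Dee, black), (15, 1, Lyra, Fay, gold), (15, 1, Lyra, Lee, blue), (15, 1, Lyra, Sam, blue), (15, 1, Lyra, Zed, blue), (40, 22, Argo, Mo, grey), (40, 22, Atlas, Mo, grey), (40, 22, Helix, Mo, grey), (40, 22, Lyra, Mo, grey), (40, 22, Nova, Mo, grey), (40, 22, Zephyr, Mo, grey)}
Natural join on sid: {(15, 1, Atlas, Dee, black, 32), (15, 1, Atlas, Dee, black, 9), (15, 1, Atlas, Fay, gold, 32), (15, 1, Atlas, Fay, gold, 9), (15, 1, Atlas, Lee, blue, 32), (15, 1, Atlas, Lee, blue, 9), (15, 1, Atlas, Sam, blue, 32), (15, 1, Atlas, Sam, blue, 9), (15, 1, Atlas, Zed, blue, 32), (15, 1, Atlas, Zed, blue, 9), (15, 1, Lyra, Dee, black, 32), (15, 1, Lyra, Dee, black, 9), (15, 1, Lyra, Fay, gold, 32), (15, 1, Lyra, Fay, gold, 9), (15, 1, Lyra, Lee, blue, 32), (15, 1, Lyra, Lee, blue, 9), (15, 1, Lyra, Sam, blue, 32), (15, 1, Lyra, Sam, blue, 9), (15, 1, Lyra, Zed, blue, 32), (15, 1, Lyra, Zed, blue, 9), (40, 22, Argo, Mo, grey, 24), (40, 22, Argo, Mo, grey, 3), (40, 22, Atlas, Mo, grey, 24), (40, 22, Atlas, Mo, grey, 3), (40, 22, Helix, Mo, grey, 24), (40, 22, Helix, Mo, grey, 3), (40, 22, Lyra, Mo, grey, 24), (40, 22, Lyra, Mo, grey, 3), (40, 22, Nova, Mo, grey, 24), (40, 22, Nova, Mo, grey, 3), (40, 22, Zephyr, Mo, grey, 24), (40, 22, Zephyr, Mo, grey, 3)}
Filtering on pname ≠ Atlas leaves {(15, 1, Lyra, Dee, black, 32), (15, 1, Lyra, Dee, black, 9), (15, 1, Lyra, Fay, gold, 32), (15, 1, Lyra, Fay, gold, 9), (15, 1, Lyra, Lee, blue, 32), (15, 1, Lyra, Lee, blue, 9), (15, 1, Lyra, Sam, blue, 32), (15, 1, Lyra, Sam, blue, 9), (15, 1, Lyra, Zed, blue, 32), (15, 1, Lyra, Zed, blue, 9), (40, 22, Argo, Mo, grey, 24), (40, 22, Argo, Mo, grey, 3), (40, 22, Helix, Mo, grey, 24), (40, 22, Helix, Mo, grey, 3), (40, 22, Lyra, Mo, grey, 24), (40, 22, Lyra, Mo, grey, 3), (40, 22, Nova, Mo, grey, 24), (40, 22, Nova, Mo, grey, 3), (40, 22, Zephyr, Mo, grey, 24), (40, 22, Zephyr, Mo, grey, 3)}.
π_{pname, cost, sname} gives {(Argo, 22, Mo), (Helix, 22, Mo), (Lyra, 1, Dee), (Lyra, 1, Fay), (Lyra, 1, Lee), (Lyra, 1, Sam), (Lyra, 1, Zed), (Lyra, 22, Mo), (Nova, 22, Mo), (Zephyr, 22, Mo)} (10 duplicate(s) eliminated).

{(Argo, 22, Mo), (Helix, 22, Mo), (Lyra, 1, Dee), (Lyra, 1, Fay), (Lyra, 1, Lee), (Lyra, 1, Sam), (Lyra, 1, Zed), (Lyra, 22, Mo), (Nova, 22, Mo), (Zephyr, 22, Mo)}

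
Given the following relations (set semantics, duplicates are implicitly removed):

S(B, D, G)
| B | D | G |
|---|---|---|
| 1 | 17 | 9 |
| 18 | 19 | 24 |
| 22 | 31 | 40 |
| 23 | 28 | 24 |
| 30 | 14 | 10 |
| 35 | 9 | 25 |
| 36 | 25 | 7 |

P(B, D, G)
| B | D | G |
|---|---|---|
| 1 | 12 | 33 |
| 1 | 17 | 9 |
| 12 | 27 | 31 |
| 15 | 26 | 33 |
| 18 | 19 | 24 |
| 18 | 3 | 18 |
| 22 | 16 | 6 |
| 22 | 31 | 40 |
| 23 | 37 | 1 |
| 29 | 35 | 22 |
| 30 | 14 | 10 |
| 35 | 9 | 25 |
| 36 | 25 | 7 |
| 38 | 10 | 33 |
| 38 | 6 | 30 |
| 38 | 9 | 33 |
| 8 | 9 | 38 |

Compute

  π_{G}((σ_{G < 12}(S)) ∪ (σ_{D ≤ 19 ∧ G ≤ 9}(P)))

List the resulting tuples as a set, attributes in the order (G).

{10, 6, 7, 9}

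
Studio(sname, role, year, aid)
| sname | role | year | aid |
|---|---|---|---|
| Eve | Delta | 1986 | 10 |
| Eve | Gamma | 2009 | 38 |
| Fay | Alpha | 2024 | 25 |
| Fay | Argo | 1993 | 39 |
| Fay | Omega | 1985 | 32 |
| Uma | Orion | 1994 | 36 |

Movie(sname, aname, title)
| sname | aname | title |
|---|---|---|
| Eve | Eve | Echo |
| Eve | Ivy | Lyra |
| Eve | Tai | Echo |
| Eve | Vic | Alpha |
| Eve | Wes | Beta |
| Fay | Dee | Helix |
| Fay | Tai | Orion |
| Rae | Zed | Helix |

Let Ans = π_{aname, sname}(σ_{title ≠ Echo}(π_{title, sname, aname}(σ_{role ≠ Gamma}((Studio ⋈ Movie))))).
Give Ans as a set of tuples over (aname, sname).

Studio ⋈ Movie (natural join on sname): {(Eve, Delta, 1986, 10, Eve, Echo), (Eve, Delta, 1986, 10, Ivy, Lyra), (Eve, Delta, 1986, 10, Tai, Echo), (Eve, Delta, 1986, 10, Vic, Alpha), (Eve, Delta, 1986, 10, Wes, Beta), (Eve, Gamma, 2009, 38, Eve, Echo), (Eve, Gamma, 2009, 38, Ivy, Lyra), (Eve, Gamma, 2009, 38, Tai, Echo), (Eve, Gamma, 2009, 38, Vic, Alpha), (Eve, Gamma, 2009, 38, Wes, Beta), (Fay, Alpha, 2024, 25, Dee, Helix), (Fay, Alpha, 2024, 25, Tai, Orion), (Fay, Argo, 1993, 39, Dee, Helix), (Fay, Argo, 1993, 39, Tai, Orion), (Fay, Omega, 1985, 32, Dee, Helix), (Fay, Omega, 1985, 32, Tai, Orion)}
Filtering on role ≠ Gamma leaves {(Eve, Delta, 1986, 10, Eve, Echo), (Eve, Delta, 1986, 10, Ivy, Lyra), (Eve, Delta, 1986, 10, Tai, Echo), (Eve, Delta, 1986, 10, Vic, Alpha), (Eve, Delta, 1986, 10, Wes, Beta), (Fay, Alpha, 2024, 25, Dee, Helix), (Fay, Alpha, 2024, 25, Tai, Orion), (Fay, Argo, 1993, 39, Dee, Helix), (Fay, Argo, 1993, 39, Tai, Orion), (Fay, Omega, 1985, 32, Dee, Helix), (Fay, Omega, 1985, 32, Tai, Orion)}.
π_{title, sname, aname} gives {(Alpha, Eve, Vic), (Beta, Eve, Wes), (Echo, Eve, Eve), (Echo, Eve, Tai), (Helix, Fay, Dee), (Lyra, Eve, Ivy), (Orion, Fay, Tai)} (4 duplicate(s) eliminated).
Filtering on title ≠ Echo leaves {(Alpha, Eve, Vic), (Beta, Eve, Wes), (Helix, Fay, Dee), (Lyra, Eve, Ivy), (Orion, Fay, Tai)}.
π_{aname, sname} gives {(Dee, Fay), (Ivy, Eve), (Tai, Fay), (Vic, Eve), (Wes, Eve)}.

{(Dee, Fay), (Ivy, Eve), (Tai, Fay), (Vic, Eve), (Wes, Eve)}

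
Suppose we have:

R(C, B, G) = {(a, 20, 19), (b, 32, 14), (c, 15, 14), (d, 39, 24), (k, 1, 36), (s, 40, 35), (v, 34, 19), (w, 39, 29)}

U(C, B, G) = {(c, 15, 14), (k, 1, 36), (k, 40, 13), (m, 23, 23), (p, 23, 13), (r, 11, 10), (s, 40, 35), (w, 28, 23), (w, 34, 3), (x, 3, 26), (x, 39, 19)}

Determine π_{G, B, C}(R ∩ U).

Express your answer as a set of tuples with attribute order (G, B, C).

{(14, 15, c), (35, 40, s), (36, 1, k)}

Taking the intersection: {(c, 15, 14), (k, 1, 36), (s, 40, 35)}
Projecting to G, B, C: {(14, 15, c), (35, 40, s), (36, 1, k)}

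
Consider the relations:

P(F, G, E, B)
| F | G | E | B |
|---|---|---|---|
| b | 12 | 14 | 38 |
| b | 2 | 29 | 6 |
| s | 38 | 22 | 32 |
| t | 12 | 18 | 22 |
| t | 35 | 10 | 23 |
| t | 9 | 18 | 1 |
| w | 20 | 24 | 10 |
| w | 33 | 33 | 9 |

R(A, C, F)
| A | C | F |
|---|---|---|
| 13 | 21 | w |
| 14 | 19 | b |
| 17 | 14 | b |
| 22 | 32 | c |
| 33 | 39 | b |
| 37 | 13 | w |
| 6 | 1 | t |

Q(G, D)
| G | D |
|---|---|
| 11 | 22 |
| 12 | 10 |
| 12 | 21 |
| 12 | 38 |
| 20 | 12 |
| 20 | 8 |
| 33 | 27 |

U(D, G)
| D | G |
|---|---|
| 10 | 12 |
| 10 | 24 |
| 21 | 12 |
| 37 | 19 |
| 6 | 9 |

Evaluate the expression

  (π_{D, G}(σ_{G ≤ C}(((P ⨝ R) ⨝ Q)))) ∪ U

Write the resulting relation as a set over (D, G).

Natural join on F: {(b, 12, 14, 38, 14, 19), (b, 12, 14, 38, 17, 14), (b, 12, 14, 38, 33, 39), (b, 2, 29, 6, 14, 19), (b, 2, 29, 6, 17, 14), (b, 2, 29, 6, 33, 39), (t, 12, 18, 22, 6, 1), (t, 35, 10, 23, 6, 1), (t, 9, 18, 1, 6, 1), (w, 20, 24, 10, 13, 21), (w, 20, 24, 10, 37, 13), (w, 33, 33, 9, 13, 21), (w, 33, 33, 9, 37, 13)}
Natural join on G: {(b, 12, 14, 38, 14, 19, 10), (b, 12, 14, 38, 14, 19, 21), (b, 12, 14, 38, 14, 19, 38), (b, 12, 14, 38, 17, 14, 10), (b, 12, 14, 38, 17, 14, 21), (b, 12, 14, 38, 17, 14, 38), (b, 12, 14, 38, 33, 39, 10), (b, 12, 14, 38, 33, 39, 21), (b, 12, 14, 38, 33, 39, 38), (t, 12, 18, 22, 6, 1, 10), (t, 12, 18, 22, 6, 1, 21), (t, 12, 18, 22, 6, 1, 38), (w, 20, 24, 10, 13, 21, 12), (w, 20, 24, 10, 13, 21, 8), (w, 20, 24, 10, 37, 13, 12), (w, 20, 24, 10, 37, 13, 8), (w, 33, 33, 9, 13, 21, 27), (w, 33, 33, 9, 37, 13, 27)}
Filtering on G ≤ C leaves {(b, 12, 14, 38, 14, 19, 10), (b, 12, 14, 38, 14, 19, 21), (b, 12, 14, 38, 14, 19, 38), (b, 12, 14, 38, 17, 14, 10), (b, 12, 14, 38, 17, 14, 21), (b, 12, 14, 38, 17, 14, 38), (b, 12, 14, 38, 33, 39, 10), (b, 12, 14, 38, 33, 39, 21), (b, 12, 14, 38, 33, 39, 38), (w, 20, 24, 10, 13, 21, 12), (w, 20, 24, 10, 13, 21, 8)}.
π[D, G]: project onto (D, G) (6 duplicate(s) eliminated) → {(10, 12), (12, 20), (21, 12), (38, 12), (8, 20)}
Taking the union: {(10, 12), (10, 24), (12, 20), (21, 12), (37, 19), (38, 12), (6, 9), (8, 20)}

{(10, 12), (10, 24), (12, 20), (21, 12), (37, 19), (38, 12), (6, 9), (8, 20)}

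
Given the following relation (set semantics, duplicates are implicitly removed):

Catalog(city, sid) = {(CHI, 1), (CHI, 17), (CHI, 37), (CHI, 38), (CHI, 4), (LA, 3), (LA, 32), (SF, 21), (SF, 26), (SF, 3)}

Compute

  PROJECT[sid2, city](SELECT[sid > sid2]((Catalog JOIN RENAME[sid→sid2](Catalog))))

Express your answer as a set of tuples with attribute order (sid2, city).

{(1, CHI), (17, CHI), (21, SF), (3, LA), (3, SF), (37, CHI), (4, CHI)}

ρ[sid→sid2]: schema becomes (city, sid2); tuples unchanged.
Joining Catalog and RENAME[sid→sid2](Catalog) on city yields {(CHI, 1, 1), (CHI, 1, 17), (CHI, 1, 37), (CHI, 1, 38), (CHI, 1, 4), (CHI, 17, 1), (CHI, 17, 17), (CHI, 17, 37), (CHI, 17, 38), (CHI, 17, 4), (CHI, 37, 1), (CHI, 37, 17), (CHI, 37, 37), (CHI, 37, 38), (CHI, 37, 4), (CHI, 38, 1), (CHI, 38, 17), (CHI, 38, 37), (CHI, 38, 38), (CHI, 38, 4), (CHI, 4, 1), (CHI, 4, 17), (CHI, 4, 37), (CHI, 4, 38), (CHI, 4, 4), (LA, 3, 3), (LA, 3, 32), (LA, 32, 3), (LA, 32, 32), (SF, 21, 21), (SF, 21, 26), (SF, 21, 3), (SF, 26, 21), (SF, 26, 26), (SF, 26, 3), (SF, 3, 21), (SF, 3, 26), (SF, 3, 3)}.
Apply σ_{sid > sid2}; surviving tuples: {(CHI, 17, 1), (CHI, 17, 4), (CHI, 37, 1), (CHI, 37, 17), (CHI, 37, 4), (CHI, 38, 1), (CHI, 38, 17), (CHI, 38, 37), (CHI, 38, 4), (CHI, 4, 1), (LA, 32, 3), (SF, 21, 3), (SF, 26, 21), (SF, 26, 3)}
π_{sid2, city} gives {(1, CHI), (17, CHI), (21, SF), (3, LA), (3, SF), (37, CHI), (4, CHI)} (7 duplicate(s) eliminated).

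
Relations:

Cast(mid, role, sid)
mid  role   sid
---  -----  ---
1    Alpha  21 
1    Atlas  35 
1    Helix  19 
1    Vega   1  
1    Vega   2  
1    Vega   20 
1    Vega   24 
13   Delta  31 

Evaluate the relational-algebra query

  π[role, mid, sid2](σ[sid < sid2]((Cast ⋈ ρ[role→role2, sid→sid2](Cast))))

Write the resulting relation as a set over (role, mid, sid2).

ρ[role→role2, sid→sid2]: schema becomes (mid, role2, sid2); tuples unchanged.
Natural join on mid: {(1, Alpha, 21, Alpha, 21), (1, Alpha, 21, Atlas, 35), (1, Alpha, 21, Helix, 19), (1, Alpha, 21, Vega, 1), (1, Alpha, 21, Vega, 2), (1, Alpha, 21, Vega, 20), (1, Alpha, 21, Vega, 24), (1, Atlas, 35, Alpha, 21), (1, Atlas, 35, Atlas, 35), (1, Atlas, 35, Helix, 19), (1, Atlas, 35, Vega, 1), (1, Atlas, 35, Vega, 2), (1, Atlas, 35, Vega, 20), (1, Atlas, 35, Vega, 24), (1, Helix, 19, Alpha, 21), (1, Helix, 19, Atlas, 35), (1, Helix, 19, Helix, 19), (1, Helix, 19, Vega, 1), (1, Helix, 19, Vega, 2), (1, Helix, 19, Vega, 20), (1, Helix, 19, Vega, 24), (1, Vega, 1, Alpha, 21), (1, Vega, 1, Atlas, 35), (1, Vega, 1, Helix, 19), (1, Vega, 1, Vega, 1), (1, Vega, 1, Vega, 2), (1, Vega, 1, Vega, 20), (1, Vega, 1, Vega, 24), (1, Vega, 2, Alpha, 21), (1, Vega, 2, Atlas, 35), (1, Vega, 2, Helix, 19), (1, Vega, 2, Vega, 1), (1, Vega, 2, Vega, 2), (1, Vega, 2, Vega, 20), (1, Vega, 2, Vega, 24), (1, Vega, 20, Alpha, 21), (1, Vega, 20, Atlas, 35), (1, Vega, 20, Helix, 19), (1, Vega, 20, Vega, 1), (1, Vega, 20, Vega, 2), (1, Vega, 20, Vega, 20), (1, Vega, 20, Vega, 24), (1, Vega, 24, Alpha, 21), (1, Vega, 24, Atlas, 35), (1, Vega, 24, Helix, 19), (1, Vega, 24, Vega, 1), (1, Vega, 24, Vega, 2), (1, Vega, 24, Vega, 20), (1, Vega, 24, Vega, 24), (13, Delta, 31, Delta, 31)}
Filtering on sid < sid2 leaves {(1, Alpha, 21, Atlas, 35), (1, Alpha, 21, Vega, 24), (1, Helix, 19, Alpha, 21), (1, Helix, 19, Atlas, 35), (1, Helix, 19, Vega, 20), (1, Helix, 19, Vega, 24), (1, Vega, 1, Alpha, 21), (1, Vega, 1, Atlas, 35), (1, Vega, 1, Helix, 19), (1, Vega, 1, Vega, 2), (1, Vega, 1, Vega, 20), (1, Vega, 1, Vega, 24), (1, Vega, 2, Alpha, 21), (1, Vega, 2, Atlas, 35), (1, Vega, 2, Helix, 19), (1, Vega, 2, Vega, 20), (1, Vega, 2, Vega, 24), (1, Vega, 20, Alpha, 21), (1, Vega, 20, Atlas, 35), (1, Vega, 20, Vega, 24), (1, Vega, 24, Atlas, 35)}.
Keep only column(s) role, mid, sid2 (9 duplicate(s) eliminated): {(Alpha, 1, 24), (Alpha, 1, 35), (Helix, 1, 20), (Helix, 1, 21), (Helix, 1, 24), (Helix, 1, 35), (Vega, 1, 19), (Vega, 1, 2), (Vega, 1, 20), (Vega, 1, 21), (Vega, 1, 24), (Vega, 1, 35)}

{(Alpha, 1, 24), (Alpha, 1, 35), (Helix, 1, 20), (Helix, 1, 21), (Helix, 1, 24), (Helix, 1, 35), (Vega, 1, 19), (Vega, 1, 2), (Vega, 1, 20), (Vega, 1, 21), (Vega, 1, 24), (Vega, 1, 35)}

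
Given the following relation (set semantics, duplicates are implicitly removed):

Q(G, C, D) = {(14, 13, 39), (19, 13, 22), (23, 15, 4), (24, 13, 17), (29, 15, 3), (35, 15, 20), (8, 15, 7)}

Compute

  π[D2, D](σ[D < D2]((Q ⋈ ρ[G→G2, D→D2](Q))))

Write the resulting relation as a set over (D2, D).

{(20, 3), (20, 4), (20, 7), (22, 17), (39, 17), (39, 22), (4, 3), (7, 3), (7, 4)}

ρ[G→G2, D→D2]: schema becomes (G2, C, D2); tuples unchanged.
Natural join on C: {(14, 13, 39, 14, 39), (14, 13, 39, 19, 22), (14, 13, 39, 24, 17), (19, 13, 22, 14, 39), (19, 13, 22, 19, 22), (19, 13, 22, 24, 17), (23, 15, 4, 23, 4), (23, 15, 4, 29, 3), (23, 15, 4, 35, 20), (23, 15, 4, 8, 7), (24, 13, 17, 14, 39), (24, 13, 17, 19, 22), (24, 13, 17, 24, 17), (29, 15, 3, 23, 4), (29, 15, 3, 29, 3), (29, 15, 3, 35, 20), (29, 15, 3, 8, 7), (35, 15, 20, 23, 4), (35, 15, 20, 29, 3), (35, 15, 20, 35, 20), (35, 15, 20, 8, 7), (8, 15, 7, 23, 4), (8, 15, 7, 29, 3), (8, 15, 7, 35, 20), (8, 15, 7, 8, 7)}
Selection D < D2: {(19, 13, 22, 14, 39), (23, 15, 4, 35, 20), (23, 15, 4, 8, 7), (24, 13, 17, 14, 39), (24, 13, 17, 19, 22), (29, 15, 3, 23, 4), (29, 15, 3, 35, 20), (29, 15, 3, 8, 7), (8, 15, 7, 35, 20)}
π_{D2, D} gives {(20, 3), (20, 4), (20, 7), (22, 17), (39, 17), (39, 22), (4, 3), (7, 3), (7, 4)}.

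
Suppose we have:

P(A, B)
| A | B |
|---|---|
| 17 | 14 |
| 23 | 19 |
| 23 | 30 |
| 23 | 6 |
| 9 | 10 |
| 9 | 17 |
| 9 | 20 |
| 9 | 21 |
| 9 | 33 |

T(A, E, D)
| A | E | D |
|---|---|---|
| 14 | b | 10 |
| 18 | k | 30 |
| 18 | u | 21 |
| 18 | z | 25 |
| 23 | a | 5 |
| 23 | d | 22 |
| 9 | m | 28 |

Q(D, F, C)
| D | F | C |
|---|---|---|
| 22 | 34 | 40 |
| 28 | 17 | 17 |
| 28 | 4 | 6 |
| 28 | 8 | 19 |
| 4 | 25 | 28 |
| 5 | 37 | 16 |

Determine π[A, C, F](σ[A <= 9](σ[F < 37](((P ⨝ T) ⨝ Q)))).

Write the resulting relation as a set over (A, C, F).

P ⋈ T (natural join on A): {(23, 19, a, 5), (23, 19, d, 22), (23, 30, a, 5), (23, 30, d, 22), (23, 6, a, 5), (23, 6, d, 22), (9, 10, m, 28), (9, 17, m, 28), (9, 20, m, 28), (9, 21, m, 28), (9, 33, m, 28)}
(P ⨝ T) ⋈ Q (natural join on D): {(23, 19, a, 5, 37, 16), (23, 19, d, 22, 34, 40), (23, 30, a, 5, 37, 16), (23, 30, d, 22, 34, 40), (23, 6, a, 5, 37, 16), (23, 6, d, 22, 34, 40), (9, 10, m, 28, 17, 17), (9, 10, m, 28, 4, 6), (9, 10, m, 28, 8, 19), (9, 17, m, 28, 17, 17), (9, 17, m, 28, 4, 6), (9, 17, m, 28, 8, 19), (9, 20, m, 28, 17, 17), (9, 20, m, 28, 4, 6), (9, 20, m, 28, 8, 19), (9, 21, m, 28, 17, 17), (9, 21, m, 28, 4, 6), (9, 21, m, 28, 8, 19), (9, 33, m, 28, 17, 17), (9, 33, m, 28, 4, 6), (9, 33, m, 28, 8, 19)}
Selection F < 37: {(23, 19, d, 22, 34, 40), (23, 30, d, 22, 34, 40), (23, 6, d, 22, 34, 40), (9, 10, m, 28, 17, 17), (9, 10, m, 28, 4, 6), (9, 10, m, 28, 8, 19), (9, 17, m, 28, 17, 17), (9, 17, m, 28, 4, 6), (9, 17, m, 28, 8, 19), (9, 20, m, 28, 17, 17), (9, 20, m, 28, 4, 6), (9, 20, m, 28, 8, 19), (9, 21, m, 28, 17, 17), (9, 21, m, 28, 4, 6), (9, 21, m, 28, 8, 19), (9, 33, m, 28, 17, 17), (9, 33, m, 28, 4, 6), (9, 33, m, 28, 8, 19)}
Selection A <= 9: {(9, 10, m, 28, 17, 17), (9, 10, m, 28, 4, 6), (9, 10, m, 28, 8, 19), (9, 17, m, 28, 17, 17), (9, 17, m, 28, 4, 6), (9, 17, m, 28, 8, 19), (9, 20, m, 28, 17, 17), (9, 20, m, 28, 4, 6), (9, 20, m, 28, 8, 19), (9, 21, m, 28, 17, 17), (9, 21, m, 28, 4, 6), (9, 21, m, 28, 8, 19), (9, 33, m, 28, 17, 17), (9, 33, m, 28, 4, 6), (9, 33, m, 28, 8, 19)}
Projecting to A, C, F (12 duplicate(s) eliminated): {(9, 17, 17), (9, 19, 8), (9, 6, 4)}

{(9, 17, 17), (9, 19, 8), (9, 6, 4)}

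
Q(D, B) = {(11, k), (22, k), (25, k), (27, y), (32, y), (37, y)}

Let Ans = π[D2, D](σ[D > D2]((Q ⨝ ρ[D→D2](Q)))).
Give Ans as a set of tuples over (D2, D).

ρ[D→D2]: schema becomes (D2, B); tuples unchanged.
Natural join on B: {(11, k, 11), (11, k, 22), (11, k, 25), (22, k, 11), (22, k, 22), (22, k, 25), (25, k, 11), (25, k, 22), (25, k, 25), (27, y, 27), (27, y, 32), (27, y, 37), (32, y, 27), (32, y, 32), (32, y, 37), (37, y, 27), (37, y, 32), (37, y, 37)}
σ[D > D2]: keep tuples satisfying D > D2 → {(22, k, 11), (25, k, 11), (25, k, 22), (32, y, 27), (37, y, 27), (37, y, 32)}
π_{D2, D} gives {(11, 22), (11, 25), (22, 25), (27, 32), (27, 37), (32, 37)}.

{(11, 22), (11, 25), (22, 25), (27, 32), (27, 37), (32, 37)}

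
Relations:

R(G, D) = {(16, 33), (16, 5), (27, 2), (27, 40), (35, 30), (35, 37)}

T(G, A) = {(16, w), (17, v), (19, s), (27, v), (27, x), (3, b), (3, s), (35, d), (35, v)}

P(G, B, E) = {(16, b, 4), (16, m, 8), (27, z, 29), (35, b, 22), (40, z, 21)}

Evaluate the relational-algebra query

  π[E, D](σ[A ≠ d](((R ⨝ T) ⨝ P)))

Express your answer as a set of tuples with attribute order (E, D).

R ⋈ T (natural join on G): {(16, 33, w), (16, 5, w), (27, 2, v), (27, 2, x), (27, 40, v), (27, 40, x), (35, 30, d), (35, 30, v), (35, 37, d), (35, 37, v)}
(R ⨝ T) ⋈ P (natural join on G): {(16, 33, w, b, 4), (16, 33, w, m, 8), (16, 5, w, b, 4), (16, 5, w, m, 8), (27, 2, v, z, 29), (27, 2, x, z, 29), (27, 40, v, z, 29), (27, 40, x, z, 29), (35, 30, d, b, 22), (35, 30, v, b, 22), (35, 37, d, b, 22), (35, 37, v, b, 22)}
Apply σ_{A ≠ d}; surviving tuples: {(16, 33, w, b, 4), (16, 33, w, m, 8), (16, 5, w, b, 4), (16, 5, w, m, 8), (27, 2, v, z, 29), (27, 2, x, z, 29), (27, 40, v, z, 29), (27, 40, x, z, 29), (35, 30, v, b, 22), (35, 37, v, b, 22)}
π_{E, D} gives {(22, 30), (22, 37), (29, 2), (29, 40), (4, 33), (4, 5), (8, 33), (8, 5)} (2 duplicate(s) eliminated).

{(22, 30), (22, 37), (29, 2), (29, 40), (4, 33), (4, 5), (8, 33), (8, 5)}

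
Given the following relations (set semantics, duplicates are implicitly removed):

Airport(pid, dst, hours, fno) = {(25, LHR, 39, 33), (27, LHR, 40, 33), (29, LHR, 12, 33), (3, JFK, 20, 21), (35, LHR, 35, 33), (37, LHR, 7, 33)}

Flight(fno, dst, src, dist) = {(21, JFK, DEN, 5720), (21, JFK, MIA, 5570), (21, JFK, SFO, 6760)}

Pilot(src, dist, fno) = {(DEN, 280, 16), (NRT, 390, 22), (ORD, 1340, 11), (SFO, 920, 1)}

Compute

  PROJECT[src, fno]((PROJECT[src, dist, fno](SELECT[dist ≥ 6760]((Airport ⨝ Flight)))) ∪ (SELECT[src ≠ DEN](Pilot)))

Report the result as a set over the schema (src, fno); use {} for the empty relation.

{(NRT, 22), (ORD, 11), (SFO, 1), (SFO, 21)}

Airport ⋈ Flight (natural join on dst, fno): {(3, JFK, 20, 21, DEN, 5720), (3, JFK, 20, 21, MIA, 5570), (3, JFK, 20, 21, SFO, 6760)}
Selection dist ≥ 6760: {(3, JFK, 20, 21, SFO, 6760)}
π_{src, dist, fno} gives {(SFO, 6760, 21)}.
Selection src ≠ DEN: {(NRT, 390, 22), (ORD, 1340, 11), (SFO, 920, 1)}
Union: {(SFO, 6760, 21)} with {(NRT, 390, 22), (ORD, 1340, 11), (SFO, 920, 1)} → {(NRT, 390, 22), (ORD, 1340, 11), (SFO, 6760, 21), (SFO, 920, 1)}
π_{src, fno} gives {(NRT, 22), (ORD, 11), (SFO, 1), (SFO, 21)}.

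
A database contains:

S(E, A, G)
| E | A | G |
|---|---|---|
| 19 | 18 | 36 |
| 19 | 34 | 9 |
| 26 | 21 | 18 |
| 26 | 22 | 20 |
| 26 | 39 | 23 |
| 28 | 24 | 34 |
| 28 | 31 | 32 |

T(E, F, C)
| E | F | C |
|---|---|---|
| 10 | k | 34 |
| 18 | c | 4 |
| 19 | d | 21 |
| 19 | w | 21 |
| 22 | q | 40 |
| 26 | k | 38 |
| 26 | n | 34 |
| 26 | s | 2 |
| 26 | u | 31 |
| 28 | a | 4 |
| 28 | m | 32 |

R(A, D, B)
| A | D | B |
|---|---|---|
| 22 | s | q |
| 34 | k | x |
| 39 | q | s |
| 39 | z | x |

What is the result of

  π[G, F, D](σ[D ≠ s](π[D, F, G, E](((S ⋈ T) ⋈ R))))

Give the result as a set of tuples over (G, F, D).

{(23, k, q), (23, k, z), (23, n, q), (23, n, z), (23, s, q), (23, s, z), (23, u, q), (23, u, z), (9, d, k), (9, w, k)}

Natural join on E: {(19, 18, 36, d, 21), (19, 18, 36, w, 21), (19, 34, 9, d, 21), (19, 34, 9, w, 21), (26, 21, 18, k, 38), (26, 21, 18, n, 34), (26, 21, 18, s, 2), (26, 21, 18, u, 31), (26, 22, 20, k, 38), (26, 22, 20, n, 34), (26, 22, 20, s, 2), (26, 22, 20, u, 31), (26, 39, 23, k, 38), (26, 39, 23, n, 34), (26, 39, 23, s, 2), (26, 39, 23, u, 31), (28, 24, 34, a, 4), (28, 24, 34, m, 32), (28, 31, 32, a, 4), (28, 31, 32, m, 32)}
Natural join on A: {(19, 34, 9, d, 21, k, x), (19, 34, 9, w, 21, k, x), (26, 22, 20, k, 38, s, q), (26, 22, 20, n, 34, s, q), (26, 22, 20, s, 2, s, q), (26, 22, 20, u, 31, s, q), (26, 39, 23, k, 38, q, s), (26, 39, 23, k, 38, z, x), (26, 39, 23, n, 34, q, s), (26, 39, 23, n, 34, z, x), (26, 39, 23, s, 2, q, s), (26, 39, 23, s, 2, z, x), (26, 39, 23, u, 31, q, s), (26, 39, 23, u, 31, z, x)}
π_{D, F, G, E} gives {(k, d, 9, 19), (k, w, 9, 19), (q, k, 23, 26), (q, n, 23, 26), (q, s, 23, 26), (q, u, 23, 26), (s, k, 20, 26), (s, n, 20, 26), (s, s, 20, 26), (s, u, 20, 26), (z, k, 23, 26), (z, n, 23, 26), (z, s, 23, 26), (z, u, 23, 26)}.
Selection D ≠ s: {(k, d, 9, 19), (k, w, 9, 19), (q, k, 23, 26), (q, n, 23, 26), (q, s, 23, 26), (q, u, 23, 26), (z, k, 23, 26), (z, n, 23, 26), (z, s, 23, 26), (z, u, 23, 26)}
π_{G, F, D} gives {(23, k, q), (23, k, z), (23, n, q), (23, n, z), (23, s, q), (23, s, z), (23, u, q), (23, u, z), (9, d, k), (9, w, k)}.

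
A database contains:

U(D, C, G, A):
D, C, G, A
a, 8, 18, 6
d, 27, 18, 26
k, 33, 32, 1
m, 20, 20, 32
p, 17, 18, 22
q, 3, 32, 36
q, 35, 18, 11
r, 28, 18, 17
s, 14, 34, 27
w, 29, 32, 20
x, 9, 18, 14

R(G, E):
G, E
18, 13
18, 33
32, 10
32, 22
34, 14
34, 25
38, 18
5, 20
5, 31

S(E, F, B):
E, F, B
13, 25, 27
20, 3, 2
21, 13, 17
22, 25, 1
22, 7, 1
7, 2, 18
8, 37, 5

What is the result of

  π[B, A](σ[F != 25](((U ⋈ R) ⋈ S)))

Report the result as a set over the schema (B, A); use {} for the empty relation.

Natural join on G: {(a, 8, 18, 6, 13), (a, 8, 18, 6, 33), (d, 27, 18, 26, 13), (d, 27, 18, 26, 33), (k, 33, 32, 1, 10), (k, 33, 32, 1, 22), (p, 17, 18, 22, 13), (p, 17, 18, 22, 33), (q, 3, 32, 36, 10), (q, 3, 32, 36, 22), (q, 35, 18, 11, 13), (q, 35, 18, 11, 33), (r, 28, 18, 17, 13), (r, 28, 18, 17, 33), (s, 14, 34, 27, 14), (s, 14, 34, 27, 25), (w, 29, 32, 20, 10), (w, 29, 32, 20, 22), (x, 9, 18, 14, 13), (x, 9, 18, 14, 33)}
Natural join on E: {(a, 8, 18, 6, 13, 25, 27), (d, 27, 18, 26, 13, 25, 27), (k, 33, 32, 1, 22, 25, 1), (k, 33, 32, 1, 22, 7, 1), (p, 17, 18, 22, 13, 25, 27), (q, 3, 32, 36, 22, 25, 1), (q, 3, 32, 36, 22, 7, 1), (q, 35, 18, 11, 13, 25, 27), (r, 28, 18, 17, 13, 25, 27), (w, 29, 32, 20, 22, 25, 1), (w, 29, 32, 20, 22, 7, 1), (x, 9, 18, 14, 13, 25, 27)}
σ[F != 25]: keep tuples satisfying F != 25 → {(k, 33, 32, 1, 22, 7, 1), (q, 3, 32, 36, 22, 7, 1), (w, 29, 32, 20, 22, 7, 1)}
π_{B, A} gives {(1, 1), (1, 20), (1, 36)}.

{(1, 1), (1, 20), (1, 36)}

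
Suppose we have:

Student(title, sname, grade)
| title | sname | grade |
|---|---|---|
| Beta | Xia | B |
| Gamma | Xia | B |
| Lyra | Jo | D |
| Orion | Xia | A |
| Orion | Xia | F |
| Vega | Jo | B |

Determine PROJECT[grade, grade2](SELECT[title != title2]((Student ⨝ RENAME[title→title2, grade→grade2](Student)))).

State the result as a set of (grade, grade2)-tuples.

{(A, B), (B, A), (B, B), (B, D), (B, F), (D, B), (F, B)}

ρ[title→title2, grade→grade2]: schema becomes (title2, sname, grade2); tuples unchanged.
Student ⋈ RENAME[title→title2, grade→grade2](Student) (natural join on sname): {(Beta, Xia, B, Beta, B), (Beta, Xia, B, Gamma, B), (Beta, Xia, B, Orion, A), (Beta, Xia, B, Orion, F), (Gamma, Xia, B, Beta, B), (Gamma, Xia, B, Gamma, B), (Gamma, Xia, B, Orion, A), (Gamma, Xia, B, Orion, F), (Lyra, Jo, D, Lyra, D), (Lyra, Jo, D, Vega, B), (Orion, Xia, A, Beta, B), (Orion, Xia, A, Gamma, B), (Orion, Xia, A, Orion, A), (Orion, Xia, A, Orion, F), (Orion, Xia, F, Beta, B), (Orion, Xia, F, Gamma, B), (Orion, Xia, F, Orion, A), (Orion, Xia, F, Orion, F), (Vega, Jo, B, Lyra, D), (Vega, Jo, B, Vega, B)}
σ[title != title2]: keep tuples satisfying title != title2 → {(Beta, Xia, B, Gamma, B), (Beta, Xia, B, Orion, A), (Beta, Xia, B, Orion, F), (Gamma, Xia, B, Beta, B), (Gamma, Xia, B, Orion, A), (Gamma, Xia, B, Orion, F), (Lyra, Jo, D, Vega, B), (Orion, Xia, A, Beta, B), (Orion, Xia, A, Gamma, B), (Orion, Xia, F, Beta, B), (Orion, Xia, F, Gamma, B), (Vega, Jo, B, Lyra, D)}
π[grade, grade2]: project onto (grade, grade2) (5 duplicate(s) eliminated) → {(A, B), (B, A), (B, B), (B, D), (B, F), (D, B), (F, B)}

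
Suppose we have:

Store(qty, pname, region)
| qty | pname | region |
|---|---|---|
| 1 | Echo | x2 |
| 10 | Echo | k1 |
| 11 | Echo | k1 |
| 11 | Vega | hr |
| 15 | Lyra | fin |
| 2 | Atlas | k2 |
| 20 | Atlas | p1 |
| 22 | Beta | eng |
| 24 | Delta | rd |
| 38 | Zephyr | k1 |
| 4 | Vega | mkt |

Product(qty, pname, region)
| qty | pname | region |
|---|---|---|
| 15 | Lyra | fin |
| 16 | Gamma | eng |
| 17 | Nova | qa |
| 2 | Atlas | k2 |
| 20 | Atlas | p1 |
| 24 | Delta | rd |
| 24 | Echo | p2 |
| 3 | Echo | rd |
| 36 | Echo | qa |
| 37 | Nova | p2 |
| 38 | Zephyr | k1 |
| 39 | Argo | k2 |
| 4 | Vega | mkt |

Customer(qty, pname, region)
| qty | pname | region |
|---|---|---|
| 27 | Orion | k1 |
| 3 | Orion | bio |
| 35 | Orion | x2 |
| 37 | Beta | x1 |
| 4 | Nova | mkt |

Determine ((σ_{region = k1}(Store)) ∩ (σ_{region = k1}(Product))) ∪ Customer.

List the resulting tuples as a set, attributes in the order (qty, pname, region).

Selection region = k1: {(10, Echo, k1), (11, Echo, k1), (38, Zephyr, k1)}
Selection region = k1: {(38, Zephyr, k1)}
Intersection: {(10, Echo, k1), (11, Echo, k1), (38, Zephyr, k1)} with {(38, Zephyr, k1)} → {(38, Zephyr, k1)}
Union: {(38, Zephyr, k1)} with {(27, Orion, k1), (3, Orion, bio), (35, Orion, x2), (37, Beta, x1), (4, Nova, mkt)} → {(27, Orion, k1), (3, Orion, bio), (35, Orion, x2), (37, Beta, x1), (38, Zephyr, k1), (4, Nova, mkt)}

{(27, Orion, k1), (3, Orion, bio), (35, Orion, x2), (37, Beta, x1), (38, Zephyr, k1), (4, Nova, mkt)}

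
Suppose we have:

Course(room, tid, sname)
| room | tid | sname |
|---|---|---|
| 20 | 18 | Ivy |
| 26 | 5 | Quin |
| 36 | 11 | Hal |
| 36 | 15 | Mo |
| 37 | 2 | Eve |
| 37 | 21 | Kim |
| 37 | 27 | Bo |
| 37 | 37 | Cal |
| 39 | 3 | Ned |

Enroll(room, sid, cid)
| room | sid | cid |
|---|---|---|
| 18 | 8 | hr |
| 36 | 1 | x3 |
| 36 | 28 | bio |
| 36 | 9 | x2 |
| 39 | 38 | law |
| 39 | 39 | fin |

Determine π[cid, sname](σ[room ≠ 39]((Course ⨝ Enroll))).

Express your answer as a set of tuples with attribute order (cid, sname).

{(bio, Hal), (bio, Mo), (x2, Hal), (x2, Mo), (x3, Hal), (x3, Mo)}

Course ⋈ Enroll (natural join on room): {(36, 11, Hal, 1, x3), (36, 11, Hal, 28, bio), (36, 11, Hal, 9, x2), (36, 15, Mo, 1, x3), (36, 15, Mo, 28, bio), (36, 15, Mo, 9, x2), (39, 3, Ned, 38, law), (39, 3, Ned, 39, fin)}
σ[room ≠ 39]: keep tuples satisfying room ≠ 39 → {(36, 11, Hal, 1, x3), (36, 11, Hal, 28, bio), (36, 11, Hal, 9, x2), (36, 15, Mo, 1, x3), (36, 15, Mo, 28, bio), (36, 15, Mo, 9, x2)}
Projecting to cid, sname: {(bio, Hal), (bio, Mo), (x2, Hal), (x2, Mo), (x3, Hal), (x3, Mo)}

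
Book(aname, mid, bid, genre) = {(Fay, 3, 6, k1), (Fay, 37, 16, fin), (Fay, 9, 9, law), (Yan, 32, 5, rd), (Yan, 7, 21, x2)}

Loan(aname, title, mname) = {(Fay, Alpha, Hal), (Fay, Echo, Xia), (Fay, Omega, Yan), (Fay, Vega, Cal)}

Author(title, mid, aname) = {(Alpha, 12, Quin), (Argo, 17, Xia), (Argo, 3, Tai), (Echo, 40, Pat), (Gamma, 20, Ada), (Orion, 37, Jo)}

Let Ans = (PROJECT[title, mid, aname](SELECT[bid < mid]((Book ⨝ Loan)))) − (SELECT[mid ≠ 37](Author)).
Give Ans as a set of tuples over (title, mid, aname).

{(Alpha, 37, Fay), (Echo, 37, Fay), (Omega, 37, Fay), (Vega, 37, Fay)}

Natural join on aname: {(Fay, 3, 6, k1, Alpha, Hal), (Fay, 3, 6, k1, Echo, Xia), (Fay, 3, 6, k1, Omega, Yan), (Fay, 3, 6, k1, Vega, Cal), (Fay, 37, 16, fin, Alpha, Hal), (Fay, 37, 16, fin, Echo, Xia), (Fay, 37, 16, fin, Omega, Yan), (Fay, 37, 16, fin, Vega, Cal), (Fay, 9, 9, law, Alpha, Hal), (Fay, 9, 9, law, Echo, Xia), (Fay, 9, 9, law, Omega, Yan), (Fay, 9, 9, law, Vega, Cal)}
Filtering on bid < mid leaves {(Fay, 37, 16, fin, Alpha, Hal), (Fay, 37, 16, fin, Echo, Xia), (Fay, 37, 16, fin, Omega, Yan), (Fay, 37, 16, fin, Vega, Cal)}.
π[title, mid, aname]: project onto (title, mid, aname) → {(Alpha, 37, Fay), (Echo, 37, Fay), (Omega, 37, Fay), (Vega, 37, Fay)}
Filtering on mid ≠ 37 leaves {(Alpha, 12, Quin), (Argo, 17, Xia), (Argo, 3, Tai), (Echo, 40, Pat), (Gamma, 20, Ada)}.
Taking the difference: {(Alpha, 37, Fay), (Echo, 37, Fay), (Omega, 37, Fay), (Vega, 37, Fay)}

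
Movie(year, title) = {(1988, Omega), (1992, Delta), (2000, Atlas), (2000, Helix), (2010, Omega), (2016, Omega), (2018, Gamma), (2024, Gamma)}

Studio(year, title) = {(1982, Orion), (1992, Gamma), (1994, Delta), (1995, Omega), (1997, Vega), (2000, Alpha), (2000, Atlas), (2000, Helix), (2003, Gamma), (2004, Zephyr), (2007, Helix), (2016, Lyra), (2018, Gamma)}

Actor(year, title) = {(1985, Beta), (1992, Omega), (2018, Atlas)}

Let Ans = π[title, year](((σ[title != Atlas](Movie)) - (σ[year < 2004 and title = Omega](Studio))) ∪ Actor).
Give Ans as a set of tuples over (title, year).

Selection title != Atlas: {(1988, Omega), (1992, Delta), (2000, Helix), (2010, Omega), (2016, Omega), (2018, Gamma), (2024, Gamma)}
Selection year < 2004 and title = Omega: {(1995, Omega)}
Taking the difference: {(1988, Omega), (1992, Delta), (2000, Helix), (2010, Omega), (2016, Omega), (2018, Gamma), (2024, Gamma)}
Taking the union: {(1985, Beta), (1988, Omega), (1992, Delta), (1992, Omega), (2000, Helix), (2010, Omega), (2016, Omega), (2018, Atlas), (2018, Gamma), (2024, Gamma)}
π[title, year]: project onto (title, year) → {(Atlas, 2018), (Beta, 1985), (Delta, 1992), (Gamma, 2018), (Gamma, 2024), (Helix, 2000), (Omega, 1988), (Omega, 1992), (Omega, 2010), (Omega, 2016)}

{(Atlas, 2018), (Beta, 1985), (Delta, 1992), (Gamma, 2018), (Gamma, 2024), (Helix, 2000), (Omega, 1988), (Omega, 1992), (Omega, 2010), (Omega, 2016)}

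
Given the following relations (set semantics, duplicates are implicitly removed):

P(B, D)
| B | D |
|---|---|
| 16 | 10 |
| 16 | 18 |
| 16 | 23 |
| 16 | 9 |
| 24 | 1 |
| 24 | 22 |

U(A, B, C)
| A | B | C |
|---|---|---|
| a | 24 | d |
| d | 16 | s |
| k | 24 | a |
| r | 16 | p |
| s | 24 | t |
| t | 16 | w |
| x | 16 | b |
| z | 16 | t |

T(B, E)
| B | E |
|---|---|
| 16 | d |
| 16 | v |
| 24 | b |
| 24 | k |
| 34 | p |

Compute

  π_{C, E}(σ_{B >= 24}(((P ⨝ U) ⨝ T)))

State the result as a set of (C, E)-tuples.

{(a, b), (a, k), (d, b), (d, k), (t, b), (t, k)}

Joining P and U on B yields {(16, 10, d, s), (16, 10, r, p), (16, 10, t, w), (16, 10, x, b), (16, 10, z, t), (16, 18, d, s), (16, 18, r, p), (16, 18, t, w), (16, 18, x, b), (16, 18, z, t), (16, 23, d, s), (16, 23, r, p), (16, 23, t, w), (16, 23, x, b), (16, 23, z, t), (16, 9, d, s), (16, 9, r, p), (16, 9, t, w), (16, 9, x, b), (16, 9, z, t), (24, 1, a, d), (24, 1, k, a), (24, 1, s, t), (24, 22, a, d), (24, 22, k, a), (24, 22, s, t)}.
Joining (P ⨝ U) and T on B yields {(16, 10, d, s, d), (16, 10, d, s, v), (16, 10, r, p, d), (16, 10, r, p, v), (16, 10, t, w, d), (16, 10, t, w, v), (16, 10, x, b, d), (16, 10, x, b, v), (16, 10, z, t, d), (16, 10, z, t, v), (16, 18, d, s, d), (16, 18, d, s, v), (16, 18, r, p, d), (16, 18, r, p, v), (16, 18, t, w, d), (16, 18, t, w, v), (16, 18, x, b, d), (16, 18, x, b, v), (16, 18, z, t, d), (16, 18, z, t, v), (16, 23, d, s, d), (16, 23, d, s, v), (16, 23, r, p, d), (16, 23, r, p, v), (16, 23, t, w, d), (16, 23, t, w, v), (16, 23, x, b, d), (16, 23, x, b, v), (16, 23, z, t, d), (16, 23, z, t, v), (16, 9, d, s, d), (16, 9, d, s, v), (16, 9, r, p, d), (16, 9, r, p, v), (16, 9, t, w, d), (16, 9, t, w, v), (16, 9, x, b, d), (16, 9, x, b, v), (16, 9, z, t, d), (16, 9, z, t, v), (24, 1, a, d, b), (24, 1, a, d, k), (24, 1, k, a, b), (24, 1, k, a, k), (24, 1, s, t, b), (24, 1, s, t, k), (24, 22, a, d, b), (24, 22, a, d, k), (24, 22, k, a, b), (24, 22, k, a, k), (24, 22, s, t, b), (24, 22, s, t, k)}.
Filtering on B >= 24 leaves {(24, 1, a, d, b), (24, 1, a, d, k), (24, 1, k, a, b), (24, 1, k, a, k), (24, 1, s, t, b), (24, 1, s, t, k), (24, 22, a, d, b), (24, 22, a, d, k), (24, 22, k, a, b), (24, 22, k, a, k), (24, 22, s, t, b), (24, 22, s, t, k)}.
π[C, E]: project onto (C, E) (6 duplicate(s) eliminated) → {(a, b), (a, k), (d, b), (d, k), (t, b), (t, k)}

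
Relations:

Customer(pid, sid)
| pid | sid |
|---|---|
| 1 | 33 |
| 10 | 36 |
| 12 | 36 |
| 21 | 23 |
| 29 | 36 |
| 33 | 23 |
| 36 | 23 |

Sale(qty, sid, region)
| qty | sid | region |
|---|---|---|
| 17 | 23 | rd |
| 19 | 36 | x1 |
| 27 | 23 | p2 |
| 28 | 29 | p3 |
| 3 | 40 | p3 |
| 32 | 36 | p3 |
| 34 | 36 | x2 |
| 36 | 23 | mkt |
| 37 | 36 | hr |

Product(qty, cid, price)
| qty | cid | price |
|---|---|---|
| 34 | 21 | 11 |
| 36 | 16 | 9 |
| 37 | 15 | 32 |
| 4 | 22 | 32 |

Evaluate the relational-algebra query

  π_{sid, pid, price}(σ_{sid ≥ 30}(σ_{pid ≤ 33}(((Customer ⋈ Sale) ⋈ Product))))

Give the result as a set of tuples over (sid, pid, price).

{(36, 10, 11), (36, 10, 32), (36, 12, 11), (36, 12, 32), (36, 29, 11), (36, 29, 32)}

Customer ⋈ Sale (natural join on sid): {(10, 36, 19, x1), (10, 36, 32, p3), (10, 36, 34, x2), (10, 36, 37, hr), (12, 36, 19, x1), (12, 36, 32, p3), (12, 36, 34, x2), (12, 36, 37, hr), (21, 23, 17, rd), (21, 23, 27, p2), (21, 23, 36, mkt), (29, 36, 19, x1), (29, 36, 32, p3), (29, 36, 34, x2), (29, 36, 37, hr), (33, 23, 17, rd), (33, 23, 27, p2), (33, 23, 36, mkt), (36, 23, 17, rd), (36, 23, 27, p2), (36, 23, 36, mkt)}
(Customer ⋈ Sale) ⋈ Product (natural join on qty): {(10, 36, 34, x2, 21, 11), (10, 36, 37, hr, 15, 32), (12, 36, 34, x2, 21, 11), (12, 36, 37, hr, 15, 32), (21, 23, 36, mkt, 16, 9), (29, 36, 34, x2, 21, 11), (29, 36, 37, hr, 15, 32), (33, 23, 36, mkt, 16, 9), (36, 23, 36, mkt, 16, 9)}
σ[pid ≤ 33]: keep tuples satisfying pid ≤ 33 → {(10, 36, 34, x2, 21, 11), (10, 36, 37, hr, 15, 32), (12, 36, 34, x2, 21, 11), (12, 36, 37, hr, 15, 32), (21, 23, 36, mkt, 16, 9), (29, 36, 34, x2, 21, 11), (29, 36, 37, hr, 15, 32), (33, 23, 36, mkt, 16, 9)}
σ[sid ≥ 30]: keep tuples satisfying sid ≥ 30 → {(10, 36, 34, x2, 21, 11), (10, 36, 37, hr, 15, 32), (12, 36, 34, x2, 21, 11), (12, 36, 37, hr, 15, 32), (29, 36, 34, x2, 21, 11), (29, 36, 37, hr, 15, 32)}
π_{sid, pid, price} gives {(36, 10, 11), (36, 10, 32), (36, 12, 11), (36, 12, 32), (36, 29, 11), (36, 29, 32)}.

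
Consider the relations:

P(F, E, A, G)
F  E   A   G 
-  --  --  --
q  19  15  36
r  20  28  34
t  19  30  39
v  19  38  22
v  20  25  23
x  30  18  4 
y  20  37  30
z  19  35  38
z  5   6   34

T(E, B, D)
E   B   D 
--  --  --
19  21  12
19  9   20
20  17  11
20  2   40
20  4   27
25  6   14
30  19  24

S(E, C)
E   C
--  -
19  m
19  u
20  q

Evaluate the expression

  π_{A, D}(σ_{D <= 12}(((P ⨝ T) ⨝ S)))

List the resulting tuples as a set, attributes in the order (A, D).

P ⋈ T (natural join on E): {(q, 19, 15, 36, 21, 12), (q, 19, 15, 36, 9, 20), (r, 20, 28, 34, 17, 11), (r, 20, 28, 34, 2, 40), (r, 20, 28, 34, 4, 27), (t, 19, 30, 39, 21, 12), (t, 19, 30, 39, 9, 20), (v, 19, 38, 22, 21, 12), (v, 19, 38, 22, 9, 20), (v, 20, 25, 23, 17, 11), (v, 20, 25, 23, 2, 40), (v, 20, 25, 23, 4, 27), (x, 30, 18, 4, 19, 24), (y, 20, 37, 30, 17, 11), (y, 20, 37, 30, 2, 40), (y, 20, 37, 30, 4, 27), (z, 19, 35, 38, 21, 12), (z, 19, 35, 38, 9, 20)}
(P ⨝ T) ⋈ S (natural join on E): {(q, 19, 15, 36, 21, 12, m), (q, 19, 15, 36, 21, 12, u), (q, 19, 15, 36, 9, 20, m), (q, 19, 15, 36, 9, 20, u), (r, 20, 28, 34, 17, 11, q), (r, 20, 28, 34, 2, 40, q), (r, 20, 28, 34, 4, 27, q), (t, 19, 30, 39, 21, 12, m), (t, 19, 30, 39, 21, 12, u), (t, 19, 30, 39, 9, 20, m), (t, 19, 30, 39, 9, 20, u), (v, 19, 38, 22, 21, 12, m), (v, 19, 38, 22, 21, 12, u), (v, 19, 38, 22, 9, 20, m), (v, 19, 38, 22, 9, 20, u), (v, 20, 25, 23, 17, 11, q), (v, 20, 25, 23, 2, 40, q), (v, 20, 25, 23, 4, 27, q), (y, 20, 37, 30, 17, 11, q), (y, 20, 37, 30, 2, 40, q), (y, 20, 37, 30, 4, 27, q), (z, 19, 35, 38, 21, 12, m), (z, 19, 35, 38, 21, 12, u), (z, 19, 35, 38, 9, 20, m), (z, 19, 35, 38, 9, 20, u)}
Apply σ_{D <= 12}; surviving tuples: {(q, 19, 15, 36, 21, 12, m), (q, 19, 15, 36, 21, 12, u), (r, 20, 28, 34, 17, 11, q), (t, 19, 30, 39, 21, 12, m), (t, 19, 30, 39, 21, 12, u), (v, 19, 38, 22, 21, 12, m), (v, 19, 38, 22, 21, 12, u), (v, 20, 25, 23, 17, 11, q), (y, 20, 37, 30, 17, 11, q), (z, 19, 35, 38, 21, 12, m), (z, 19, 35, 38, 21, 12, u)}
π[A, D]: project onto (A, D) (4 duplicate(s) eliminated) → {(15, 12), (25, 11), (28, 11), (30, 12), (35, 12), (37, 11), (38, 12)}

{(15, 12), (25, 11), (28, 11), (30, 12), (35, 12), (37, 11), (38, 12)}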